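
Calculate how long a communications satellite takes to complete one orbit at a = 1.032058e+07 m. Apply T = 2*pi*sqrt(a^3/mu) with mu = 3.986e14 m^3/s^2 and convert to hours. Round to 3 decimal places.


Step 1: a^3 / mu = 1.099290e+21 / 3.986e14 = 2.757878e+06
Step 2: sqrt(2.757878e+06) = 1660.6859 s
Step 3: T = 2*pi * 1660.6859 = 10434.4 s
Step 4: T in hours = 10434.4 / 3600 = 2.898 hours

2.898


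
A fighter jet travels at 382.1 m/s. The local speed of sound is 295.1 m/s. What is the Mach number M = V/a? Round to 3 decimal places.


Step 1: M = V / a = 382.1 / 295.1
Step 2: M = 1.295

1.295


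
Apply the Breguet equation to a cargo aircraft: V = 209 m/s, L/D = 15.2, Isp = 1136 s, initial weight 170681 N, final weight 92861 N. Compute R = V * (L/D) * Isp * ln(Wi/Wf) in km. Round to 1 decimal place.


Step 1: Coefficient = V * (L/D) * Isp = 209 * 15.2 * 1136 = 3608844.8 m
Step 2: Wi/Wf = 170681 / 92861 = 1.838027
Step 3: ln(1.838027) = 0.608693
Step 4: R = 3608844.8 * 0.608693 = 2196677.0 m = 2196.7 km

2196.7


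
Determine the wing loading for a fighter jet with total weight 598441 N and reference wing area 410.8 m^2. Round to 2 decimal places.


Step 1: Wing loading = W / S = 598441 / 410.8
Step 2: Wing loading = 1456.77 N/m^2

1456.77


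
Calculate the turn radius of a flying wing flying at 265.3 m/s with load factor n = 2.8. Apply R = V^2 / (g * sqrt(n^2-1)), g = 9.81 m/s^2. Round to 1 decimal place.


Step 1: V^2 = 265.3^2 = 70384.09
Step 2: n^2 - 1 = 2.8^2 - 1 = 6.84
Step 3: sqrt(6.84) = 2.615339
Step 4: R = 70384.09 / (9.81 * 2.615339) = 2743.3 m

2743.3


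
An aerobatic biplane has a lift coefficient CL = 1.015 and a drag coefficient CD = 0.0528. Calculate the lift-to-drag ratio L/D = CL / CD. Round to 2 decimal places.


Step 1: L/D = CL / CD = 1.015 / 0.0528
Step 2: L/D = 19.22

19.22


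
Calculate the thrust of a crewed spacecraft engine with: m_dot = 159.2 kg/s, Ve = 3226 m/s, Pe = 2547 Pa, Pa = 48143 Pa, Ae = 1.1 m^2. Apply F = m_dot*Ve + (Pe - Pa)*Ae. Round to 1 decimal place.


Step 1: Momentum thrust = m_dot * Ve = 159.2 * 3226 = 513579.2 N
Step 2: Pressure thrust = (Pe - Pa) * Ae = (2547 - 48143) * 1.1 = -50155.6 N
Step 3: Total thrust F = 513579.2 + -50155.6 = 463423.6 N

463423.6


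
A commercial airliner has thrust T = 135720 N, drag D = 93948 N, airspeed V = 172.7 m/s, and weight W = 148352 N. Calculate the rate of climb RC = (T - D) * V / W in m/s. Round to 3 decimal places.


Step 1: Excess thrust = T - D = 135720 - 93948 = 41772 N
Step 2: Excess power = 41772 * 172.7 = 7214024.4 W
Step 3: RC = 7214024.4 / 148352 = 48.628 m/s

48.628


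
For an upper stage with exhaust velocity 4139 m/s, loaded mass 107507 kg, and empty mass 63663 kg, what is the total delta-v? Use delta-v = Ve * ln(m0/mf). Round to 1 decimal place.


Step 1: Mass ratio m0/mf = 107507 / 63663 = 1.688689
Step 2: ln(1.688689) = 0.523952
Step 3: delta-v = 4139 * 0.523952 = 2168.6 m/s

2168.6


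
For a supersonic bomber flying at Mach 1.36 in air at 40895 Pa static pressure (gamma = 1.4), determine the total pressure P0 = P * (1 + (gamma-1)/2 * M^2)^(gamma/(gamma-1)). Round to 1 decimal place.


Step 1: (gamma-1)/2 * M^2 = 0.2 * 1.8496 = 0.36992
Step 2: 1 + 0.36992 = 1.36992
Step 3: Exponent gamma/(gamma-1) = 3.5
Step 4: P0 = 40895 * 1.36992^3.5 = 123056.2 Pa

123056.2


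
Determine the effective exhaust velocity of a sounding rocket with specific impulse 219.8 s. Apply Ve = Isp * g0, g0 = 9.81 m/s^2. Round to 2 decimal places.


Step 1: Ve = Isp * g0 = 219.8 * 9.81
Step 2: Ve = 2156.24 m/s

2156.24


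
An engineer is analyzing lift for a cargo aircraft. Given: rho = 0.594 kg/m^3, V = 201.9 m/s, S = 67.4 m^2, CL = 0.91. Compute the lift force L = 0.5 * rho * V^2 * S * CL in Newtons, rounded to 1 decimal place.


Step 1: Calculate dynamic pressure q = 0.5 * 0.594 * 201.9^2 = 0.5 * 0.594 * 40763.61 = 12106.7922 Pa
Step 2: Multiply by wing area and lift coefficient: L = 12106.7922 * 67.4 * 0.91
Step 3: L = 815997.7923 * 0.91 = 742558.0 N

742558.0


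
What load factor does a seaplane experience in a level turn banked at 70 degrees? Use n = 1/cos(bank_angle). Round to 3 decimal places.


Step 1: Convert 70 degrees to radians = 1.22173
Step 2: cos(70 deg) = 0.34202
Step 3: n = 1 / 0.34202 = 2.924

2.924


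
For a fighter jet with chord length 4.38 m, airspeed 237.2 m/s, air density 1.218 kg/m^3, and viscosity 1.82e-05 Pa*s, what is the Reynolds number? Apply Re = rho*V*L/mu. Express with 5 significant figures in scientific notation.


Step 1: Numerator = rho * V * L = 1.218 * 237.2 * 4.38 = 1265.424048
Step 2: Re = 1265.424048 / 1.82e-05
Step 3: Re = 6.9529e+07

6.9529e+07


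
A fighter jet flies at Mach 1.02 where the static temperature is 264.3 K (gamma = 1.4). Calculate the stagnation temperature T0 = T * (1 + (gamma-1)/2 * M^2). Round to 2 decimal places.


Step 1: (gamma-1)/2 = 0.2
Step 2: M^2 = 1.0404
Step 3: 1 + 0.2 * 1.0404 = 1.20808
Step 4: T0 = 264.3 * 1.20808 = 319.30 K

319.30


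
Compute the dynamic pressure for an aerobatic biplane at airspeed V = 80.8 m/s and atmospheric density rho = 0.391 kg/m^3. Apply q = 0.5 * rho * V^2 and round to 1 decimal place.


Step 1: V^2 = 80.8^2 = 6528.64
Step 2: q = 0.5 * 0.391 * 6528.64
Step 3: q = 1276.3 Pa

1276.3


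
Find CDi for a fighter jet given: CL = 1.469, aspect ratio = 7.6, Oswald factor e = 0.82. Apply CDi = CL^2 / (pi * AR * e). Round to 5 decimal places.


Step 1: CL^2 = 1.469^2 = 2.157961
Step 2: pi * AR * e = 3.14159 * 7.6 * 0.82 = 19.578405
Step 3: CDi = 2.157961 / 19.578405 = 0.11022

0.11022


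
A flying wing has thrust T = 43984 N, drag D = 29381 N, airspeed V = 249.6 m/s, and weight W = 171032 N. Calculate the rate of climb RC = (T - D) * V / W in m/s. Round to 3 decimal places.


Step 1: Excess thrust = T - D = 43984 - 29381 = 14603 N
Step 2: Excess power = 14603 * 249.6 = 3644908.8 W
Step 3: RC = 3644908.8 / 171032 = 21.311 m/s

21.311


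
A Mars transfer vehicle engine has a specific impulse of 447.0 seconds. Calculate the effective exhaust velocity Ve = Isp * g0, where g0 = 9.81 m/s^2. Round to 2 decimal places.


Step 1: Ve = Isp * g0 = 447.0 * 9.81
Step 2: Ve = 4385.07 m/s

4385.07


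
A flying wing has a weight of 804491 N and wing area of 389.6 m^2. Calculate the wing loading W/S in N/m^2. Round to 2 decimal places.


Step 1: Wing loading = W / S = 804491 / 389.6
Step 2: Wing loading = 2064.92 N/m^2

2064.92


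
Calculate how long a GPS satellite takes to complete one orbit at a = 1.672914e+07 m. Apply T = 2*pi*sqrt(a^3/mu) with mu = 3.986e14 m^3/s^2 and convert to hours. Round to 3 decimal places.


Step 1: a^3 / mu = 4.681886e+21 / 3.986e14 = 1.174583e+07
Step 2: sqrt(1.174583e+07) = 3427.2184 s
Step 3: T = 2*pi * 3427.2184 = 21533.85 s
Step 4: T in hours = 21533.85 / 3600 = 5.982 hours

5.982


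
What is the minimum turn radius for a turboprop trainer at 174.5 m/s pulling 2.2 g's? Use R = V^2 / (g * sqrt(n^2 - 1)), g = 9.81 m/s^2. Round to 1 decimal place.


Step 1: V^2 = 174.5^2 = 30450.25
Step 2: n^2 - 1 = 2.2^2 - 1 = 3.84
Step 3: sqrt(3.84) = 1.959592
Step 4: R = 30450.25 / (9.81 * 1.959592) = 1584.0 m

1584.0


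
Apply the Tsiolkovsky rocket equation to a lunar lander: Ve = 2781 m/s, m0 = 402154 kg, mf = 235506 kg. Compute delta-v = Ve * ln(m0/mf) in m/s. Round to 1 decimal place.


Step 1: Mass ratio m0/mf = 402154 / 235506 = 1.707617
Step 2: ln(1.707617) = 0.535099
Step 3: delta-v = 2781 * 0.535099 = 1488.1 m/s

1488.1


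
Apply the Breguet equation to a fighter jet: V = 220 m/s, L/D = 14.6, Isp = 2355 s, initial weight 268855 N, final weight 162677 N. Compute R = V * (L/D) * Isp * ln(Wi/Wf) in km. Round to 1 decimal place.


Step 1: Coefficient = V * (L/D) * Isp = 220 * 14.6 * 2355 = 7564260.0 m
Step 2: Wi/Wf = 268855 / 162677 = 1.652692
Step 3: ln(1.652692) = 0.502406
Step 4: R = 7564260.0 * 0.502406 = 3800326.3 m = 3800.3 km

3800.3


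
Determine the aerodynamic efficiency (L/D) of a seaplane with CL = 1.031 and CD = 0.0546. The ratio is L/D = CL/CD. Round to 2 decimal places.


Step 1: L/D = CL / CD = 1.031 / 0.0546
Step 2: L/D = 18.88

18.88


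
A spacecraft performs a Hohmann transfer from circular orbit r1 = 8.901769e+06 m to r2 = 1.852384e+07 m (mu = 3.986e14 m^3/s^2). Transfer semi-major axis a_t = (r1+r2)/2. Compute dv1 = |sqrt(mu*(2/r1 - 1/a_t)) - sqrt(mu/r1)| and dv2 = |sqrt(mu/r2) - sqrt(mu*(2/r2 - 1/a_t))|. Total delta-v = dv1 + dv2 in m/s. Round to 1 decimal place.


Step 1: Transfer semi-major axis a_t = (8.901769e+06 + 1.852384e+07) / 2 = 1.371280e+07 m
Step 2: v1 (circular at r1) = sqrt(mu/r1) = 6691.61 m/s
Step 3: v_t1 = sqrt(mu*(2/r1 - 1/a_t)) = 7777.37 m/s
Step 4: dv1 = |7777.37 - 6691.61| = 1085.76 m/s
Step 5: v2 (circular at r2) = 4638.77 m/s, v_t2 = 3737.47 m/s
Step 6: dv2 = |4638.77 - 3737.47| = 901.3 m/s
Step 7: Total delta-v = 1085.76 + 901.3 = 1987.1 m/s

1987.1


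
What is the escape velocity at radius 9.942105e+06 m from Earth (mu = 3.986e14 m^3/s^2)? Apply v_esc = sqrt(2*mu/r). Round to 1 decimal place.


Step 1: 2*mu/r = 2 * 3.986e14 / 9.942105e+06 = 80184226.5798
Step 2: v_esc = sqrt(80184226.5798) = 8954.6 m/s

8954.6


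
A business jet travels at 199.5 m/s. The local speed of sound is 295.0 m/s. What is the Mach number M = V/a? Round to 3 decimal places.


Step 1: M = V / a = 199.5 / 295.0
Step 2: M = 0.676

0.676


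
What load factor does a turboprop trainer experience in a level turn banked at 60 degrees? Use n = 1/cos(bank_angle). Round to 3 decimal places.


Step 1: Convert 60 degrees to radians = 1.047198
Step 2: cos(60 deg) = 0.5
Step 3: n = 1 / 0.5 = 2.000

2.000


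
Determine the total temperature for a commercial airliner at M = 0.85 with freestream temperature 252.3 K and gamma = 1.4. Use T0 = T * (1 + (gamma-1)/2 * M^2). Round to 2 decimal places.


Step 1: (gamma-1)/2 = 0.2
Step 2: M^2 = 0.7225
Step 3: 1 + 0.2 * 0.7225 = 1.1445
Step 4: T0 = 252.3 * 1.1445 = 288.76 K

288.76


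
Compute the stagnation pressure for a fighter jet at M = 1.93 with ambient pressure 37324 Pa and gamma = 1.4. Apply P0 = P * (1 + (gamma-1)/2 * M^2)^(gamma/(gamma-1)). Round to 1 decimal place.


Step 1: (gamma-1)/2 * M^2 = 0.2 * 3.7249 = 0.74498
Step 2: 1 + 0.74498 = 1.74498
Step 3: Exponent gamma/(gamma-1) = 3.5
Step 4: P0 = 37324 * 1.74498^3.5 = 261971.9 Pa

261971.9


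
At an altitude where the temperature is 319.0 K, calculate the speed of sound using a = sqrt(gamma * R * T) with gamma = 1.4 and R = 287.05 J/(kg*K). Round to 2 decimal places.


Step 1: gamma * R * T = 1.4 * 287.05 * 319.0 = 128196.53
Step 2: a = sqrt(128196.53) = 358.05 m/s

358.05


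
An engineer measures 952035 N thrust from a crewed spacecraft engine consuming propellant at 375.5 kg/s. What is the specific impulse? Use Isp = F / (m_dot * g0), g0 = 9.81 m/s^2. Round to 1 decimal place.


Step 1: m_dot * g0 = 375.5 * 9.81 = 3683.66
Step 2: Isp = 952035 / 3683.66 = 258.4 s

258.4


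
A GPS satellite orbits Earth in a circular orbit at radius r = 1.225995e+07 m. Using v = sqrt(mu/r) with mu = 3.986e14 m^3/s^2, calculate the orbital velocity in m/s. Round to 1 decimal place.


Step 1: mu / r = 3.986e14 / 1.225995e+07 = 32512367.5056
Step 2: v = sqrt(32512367.5056) = 5702.0 m/s

5702.0


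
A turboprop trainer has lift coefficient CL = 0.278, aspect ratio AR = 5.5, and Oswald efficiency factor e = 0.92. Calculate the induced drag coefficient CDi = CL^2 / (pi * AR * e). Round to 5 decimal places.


Step 1: CL^2 = 0.278^2 = 0.077284
Step 2: pi * AR * e = 3.14159 * 5.5 * 0.92 = 15.896459
Step 3: CDi = 0.077284 / 15.896459 = 0.00486

0.00486


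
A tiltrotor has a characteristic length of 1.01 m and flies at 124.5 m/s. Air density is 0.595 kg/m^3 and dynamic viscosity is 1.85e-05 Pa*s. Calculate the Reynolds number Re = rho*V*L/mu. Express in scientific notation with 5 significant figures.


Step 1: Numerator = rho * V * L = 0.595 * 124.5 * 1.01 = 74.818275
Step 2: Re = 74.818275 / 1.85e-05
Step 3: Re = 4.0442e+06

4.0442e+06


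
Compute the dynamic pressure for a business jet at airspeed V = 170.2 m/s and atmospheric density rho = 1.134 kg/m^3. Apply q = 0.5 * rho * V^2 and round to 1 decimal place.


Step 1: V^2 = 170.2^2 = 28968.04
Step 2: q = 0.5 * 1.134 * 28968.04
Step 3: q = 16424.9 Pa

16424.9


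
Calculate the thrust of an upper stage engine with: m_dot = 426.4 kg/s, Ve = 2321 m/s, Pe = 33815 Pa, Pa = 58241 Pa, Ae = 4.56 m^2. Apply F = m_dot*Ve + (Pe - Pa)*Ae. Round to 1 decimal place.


Step 1: Momentum thrust = m_dot * Ve = 426.4 * 2321 = 989674.4 N
Step 2: Pressure thrust = (Pe - Pa) * Ae = (33815 - 58241) * 4.56 = -111382.56 N
Step 3: Total thrust F = 989674.4 + -111382.56 = 878291.8 N

878291.8


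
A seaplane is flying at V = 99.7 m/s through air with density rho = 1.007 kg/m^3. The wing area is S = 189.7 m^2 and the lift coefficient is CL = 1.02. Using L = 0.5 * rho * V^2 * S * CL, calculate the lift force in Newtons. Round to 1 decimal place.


Step 1: Calculate dynamic pressure q = 0.5 * 1.007 * 99.7^2 = 0.5 * 1.007 * 9940.09 = 5004.8353 Pa
Step 2: Multiply by wing area and lift coefficient: L = 5004.8353 * 189.7 * 1.02
Step 3: L = 949417.2593 * 1.02 = 968405.6 N

968405.6


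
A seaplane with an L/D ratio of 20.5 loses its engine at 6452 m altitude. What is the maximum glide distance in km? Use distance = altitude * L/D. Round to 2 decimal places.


Step 1: Glide distance = altitude * L/D = 6452 * 20.5 = 132266.0 m
Step 2: Convert to km: 132266.0 / 1000 = 132.27 km

132.27


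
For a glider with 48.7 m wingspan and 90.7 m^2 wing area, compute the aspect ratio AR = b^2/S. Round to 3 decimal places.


Step 1: b^2 = 48.7^2 = 2371.69
Step 2: AR = 2371.69 / 90.7 = 26.149

26.149


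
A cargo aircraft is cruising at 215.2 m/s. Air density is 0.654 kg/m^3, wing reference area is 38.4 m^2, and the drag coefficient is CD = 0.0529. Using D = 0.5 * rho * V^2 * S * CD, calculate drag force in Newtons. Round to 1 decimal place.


Step 1: Dynamic pressure q = 0.5 * 0.654 * 215.2^2 = 15143.7101 Pa
Step 2: Drag D = q * S * CD = 15143.7101 * 38.4 * 0.0529
Step 3: D = 30762.3 N

30762.3


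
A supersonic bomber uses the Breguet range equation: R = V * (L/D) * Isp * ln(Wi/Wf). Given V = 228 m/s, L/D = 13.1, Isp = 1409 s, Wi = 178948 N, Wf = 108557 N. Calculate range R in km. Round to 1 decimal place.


Step 1: Coefficient = V * (L/D) * Isp = 228 * 13.1 * 1409 = 4208401.2 m
Step 2: Wi/Wf = 178948 / 108557 = 1.648424
Step 3: ln(1.648424) = 0.49982
Step 4: R = 4208401.2 * 0.49982 = 2103442.6 m = 2103.4 km

2103.4


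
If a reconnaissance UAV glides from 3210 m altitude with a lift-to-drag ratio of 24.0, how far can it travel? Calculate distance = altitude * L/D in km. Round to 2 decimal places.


Step 1: Glide distance = altitude * L/D = 3210 * 24.0 = 77040.0 m
Step 2: Convert to km: 77040.0 / 1000 = 77.04 km

77.04


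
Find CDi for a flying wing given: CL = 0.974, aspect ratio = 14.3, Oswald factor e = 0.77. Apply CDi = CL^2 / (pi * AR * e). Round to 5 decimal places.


Step 1: CL^2 = 0.974^2 = 0.948676
Step 2: pi * AR * e = 3.14159 * 14.3 * 0.77 = 34.592077
Step 3: CDi = 0.948676 / 34.592077 = 0.02742

0.02742


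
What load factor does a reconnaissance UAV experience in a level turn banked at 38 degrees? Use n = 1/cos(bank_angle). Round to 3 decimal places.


Step 1: Convert 38 degrees to radians = 0.663225
Step 2: cos(38 deg) = 0.788011
Step 3: n = 1 / 0.788011 = 1.269

1.269


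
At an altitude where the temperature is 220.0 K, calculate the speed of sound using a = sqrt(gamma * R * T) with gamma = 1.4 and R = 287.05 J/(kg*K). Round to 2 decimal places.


Step 1: gamma * R * T = 1.4 * 287.05 * 220.0 = 88411.4
Step 2: a = sqrt(88411.4) = 297.34 m/s

297.34


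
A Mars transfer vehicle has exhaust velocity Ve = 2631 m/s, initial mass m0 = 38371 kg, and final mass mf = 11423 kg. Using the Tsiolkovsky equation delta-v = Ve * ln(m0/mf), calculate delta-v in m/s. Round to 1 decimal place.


Step 1: Mass ratio m0/mf = 38371 / 11423 = 3.3591
Step 2: ln(3.3591) = 1.211673
Step 3: delta-v = 2631 * 1.211673 = 3187.9 m/s

3187.9


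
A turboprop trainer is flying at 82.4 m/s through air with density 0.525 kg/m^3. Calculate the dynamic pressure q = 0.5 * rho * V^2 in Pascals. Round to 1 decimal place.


Step 1: V^2 = 82.4^2 = 6789.76
Step 2: q = 0.5 * 0.525 * 6789.76
Step 3: q = 1782.3 Pa

1782.3


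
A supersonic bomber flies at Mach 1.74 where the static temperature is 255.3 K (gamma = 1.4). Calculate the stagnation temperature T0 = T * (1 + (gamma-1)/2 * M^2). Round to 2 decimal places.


Step 1: (gamma-1)/2 = 0.2
Step 2: M^2 = 3.0276
Step 3: 1 + 0.2 * 3.0276 = 1.60552
Step 4: T0 = 255.3 * 1.60552 = 409.89 K

409.89


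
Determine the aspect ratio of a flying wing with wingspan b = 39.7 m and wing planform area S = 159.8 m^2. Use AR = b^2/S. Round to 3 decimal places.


Step 1: b^2 = 39.7^2 = 1576.09
Step 2: AR = 1576.09 / 159.8 = 9.863

9.863


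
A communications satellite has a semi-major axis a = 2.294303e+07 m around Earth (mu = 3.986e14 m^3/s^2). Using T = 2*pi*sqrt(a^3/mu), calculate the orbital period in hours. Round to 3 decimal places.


Step 1: a^3 / mu = 1.207681e+22 / 3.986e14 = 3.029807e+07
Step 2: sqrt(3.029807e+07) = 5504.3686 s
Step 3: T = 2*pi * 5504.3686 = 34584.97 s
Step 4: T in hours = 34584.97 / 3600 = 9.607 hours

9.607


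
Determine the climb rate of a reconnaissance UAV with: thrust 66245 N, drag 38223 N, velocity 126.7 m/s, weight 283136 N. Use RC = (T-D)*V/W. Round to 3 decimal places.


Step 1: Excess thrust = T - D = 66245 - 38223 = 28022 N
Step 2: Excess power = 28022 * 126.7 = 3550387.4 W
Step 3: RC = 3550387.4 / 283136 = 12.540 m/s

12.540


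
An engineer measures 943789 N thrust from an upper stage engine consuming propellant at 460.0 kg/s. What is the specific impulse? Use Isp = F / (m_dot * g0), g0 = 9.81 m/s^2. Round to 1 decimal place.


Step 1: m_dot * g0 = 460.0 * 9.81 = 4512.6
Step 2: Isp = 943789 / 4512.6 = 209.1 s

209.1


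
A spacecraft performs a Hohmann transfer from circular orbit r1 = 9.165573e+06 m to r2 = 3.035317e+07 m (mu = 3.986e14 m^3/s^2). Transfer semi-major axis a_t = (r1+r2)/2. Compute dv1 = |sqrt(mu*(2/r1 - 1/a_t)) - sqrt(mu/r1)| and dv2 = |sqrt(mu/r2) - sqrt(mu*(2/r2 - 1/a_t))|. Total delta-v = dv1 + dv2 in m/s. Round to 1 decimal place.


Step 1: Transfer semi-major axis a_t = (9.165573e+06 + 3.035317e+07) / 2 = 1.975937e+07 m
Step 2: v1 (circular at r1) = sqrt(mu/r1) = 6594.61 m/s
Step 3: v_t1 = sqrt(mu*(2/r1 - 1/a_t)) = 8173.43 m/s
Step 4: dv1 = |8173.43 - 6594.61| = 1578.82 m/s
Step 5: v2 (circular at r2) = 3623.82 m/s, v_t2 = 2468.08 m/s
Step 6: dv2 = |3623.82 - 2468.08| = 1155.74 m/s
Step 7: Total delta-v = 1578.82 + 1155.74 = 2734.6 m/s

2734.6


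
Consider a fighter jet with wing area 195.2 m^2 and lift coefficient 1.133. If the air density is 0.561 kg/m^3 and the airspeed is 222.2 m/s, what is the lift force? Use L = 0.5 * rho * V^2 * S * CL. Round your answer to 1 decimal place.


Step 1: Calculate dynamic pressure q = 0.5 * 0.561 * 222.2^2 = 0.5 * 0.561 * 49372.84 = 13849.0816 Pa
Step 2: Multiply by wing area and lift coefficient: L = 13849.0816 * 195.2 * 1.133
Step 3: L = 2703340.7322 * 1.133 = 3062885.0 N

3062885.0


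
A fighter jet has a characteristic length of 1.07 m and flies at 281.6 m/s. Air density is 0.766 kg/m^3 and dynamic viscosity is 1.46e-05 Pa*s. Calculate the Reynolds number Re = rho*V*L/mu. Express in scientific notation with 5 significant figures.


Step 1: Numerator = rho * V * L = 0.766 * 281.6 * 1.07 = 230.804992
Step 2: Re = 230.804992 / 1.46e-05
Step 3: Re = 1.5809e+07

1.5809e+07


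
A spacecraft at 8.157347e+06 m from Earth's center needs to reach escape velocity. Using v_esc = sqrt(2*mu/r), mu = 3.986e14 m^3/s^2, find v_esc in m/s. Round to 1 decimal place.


Step 1: 2*mu/r = 2 * 3.986e14 / 8.157347e+06 = 97727851.9597
Step 2: v_esc = sqrt(97727851.9597) = 9885.7 m/s

9885.7


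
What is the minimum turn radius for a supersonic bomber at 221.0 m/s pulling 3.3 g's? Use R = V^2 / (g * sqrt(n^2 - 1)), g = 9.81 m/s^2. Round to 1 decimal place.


Step 1: V^2 = 221.0^2 = 48841.0
Step 2: n^2 - 1 = 3.3^2 - 1 = 9.89
Step 3: sqrt(9.89) = 3.144837
Step 4: R = 48841.0 / (9.81 * 3.144837) = 1583.1 m

1583.1


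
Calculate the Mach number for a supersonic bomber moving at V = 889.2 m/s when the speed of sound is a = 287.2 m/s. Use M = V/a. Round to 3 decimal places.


Step 1: M = V / a = 889.2 / 287.2
Step 2: M = 3.096

3.096


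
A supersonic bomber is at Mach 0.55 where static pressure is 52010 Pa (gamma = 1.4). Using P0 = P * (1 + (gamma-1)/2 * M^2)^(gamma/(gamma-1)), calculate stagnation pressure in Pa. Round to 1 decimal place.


Step 1: (gamma-1)/2 * M^2 = 0.2 * 0.3025 = 0.0605
Step 2: 1 + 0.0605 = 1.0605
Step 3: Exponent gamma/(gamma-1) = 3.5
Step 4: P0 = 52010 * 1.0605^3.5 = 63881.4 Pa

63881.4


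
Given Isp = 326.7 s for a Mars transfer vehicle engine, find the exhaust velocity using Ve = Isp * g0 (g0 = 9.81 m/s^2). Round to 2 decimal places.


Step 1: Ve = Isp * g0 = 326.7 * 9.81
Step 2: Ve = 3204.93 m/s

3204.93


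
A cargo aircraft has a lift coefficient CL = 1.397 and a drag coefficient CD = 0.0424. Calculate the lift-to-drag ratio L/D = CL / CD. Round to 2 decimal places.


Step 1: L/D = CL / CD = 1.397 / 0.0424
Step 2: L/D = 32.95

32.95


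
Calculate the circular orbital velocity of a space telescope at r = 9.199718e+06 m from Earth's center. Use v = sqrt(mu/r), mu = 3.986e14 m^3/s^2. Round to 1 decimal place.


Step 1: mu / r = 3.986e14 / 9.199718e+06 = 43327415.036
Step 2: v = sqrt(43327415.036) = 6582.4 m/s

6582.4


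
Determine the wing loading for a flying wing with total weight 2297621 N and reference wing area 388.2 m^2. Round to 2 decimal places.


Step 1: Wing loading = W / S = 2297621 / 388.2
Step 2: Wing loading = 5918.65 N/m^2

5918.65


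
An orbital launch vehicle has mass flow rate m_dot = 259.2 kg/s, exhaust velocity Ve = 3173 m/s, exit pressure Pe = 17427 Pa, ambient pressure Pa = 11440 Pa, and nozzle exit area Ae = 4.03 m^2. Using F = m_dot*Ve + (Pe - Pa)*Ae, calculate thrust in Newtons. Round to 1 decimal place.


Step 1: Momentum thrust = m_dot * Ve = 259.2 * 3173 = 822441.6 N
Step 2: Pressure thrust = (Pe - Pa) * Ae = (17427 - 11440) * 4.03 = 24127.61 N
Step 3: Total thrust F = 822441.6 + 24127.61 = 846569.2 N

846569.2


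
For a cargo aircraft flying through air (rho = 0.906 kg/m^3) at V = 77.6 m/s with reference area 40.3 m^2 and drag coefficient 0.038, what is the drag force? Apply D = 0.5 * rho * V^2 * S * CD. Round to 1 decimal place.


Step 1: Dynamic pressure q = 0.5 * 0.906 * 77.6^2 = 2727.8573 Pa
Step 2: Drag D = q * S * CD = 2727.8573 * 40.3 * 0.038
Step 3: D = 4177.4 N

4177.4


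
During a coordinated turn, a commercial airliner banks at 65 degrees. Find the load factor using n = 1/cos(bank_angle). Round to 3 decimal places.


Step 1: Convert 65 degrees to radians = 1.134464
Step 2: cos(65 deg) = 0.422618
Step 3: n = 1 / 0.422618 = 2.366

2.366


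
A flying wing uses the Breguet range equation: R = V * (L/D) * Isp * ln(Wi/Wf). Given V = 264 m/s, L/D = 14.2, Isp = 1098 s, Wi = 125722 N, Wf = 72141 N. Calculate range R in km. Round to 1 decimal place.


Step 1: Coefficient = V * (L/D) * Isp = 264 * 14.2 * 1098 = 4116182.4 m
Step 2: Wi/Wf = 125722 / 72141 = 1.742726
Step 3: ln(1.742726) = 0.555451
Step 4: R = 4116182.4 * 0.555451 = 2286335.9 m = 2286.3 km

2286.3


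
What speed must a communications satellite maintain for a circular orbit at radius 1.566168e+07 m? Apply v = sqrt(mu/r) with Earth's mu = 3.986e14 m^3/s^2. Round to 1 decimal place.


Step 1: mu / r = 3.986e14 / 1.566168e+07 = 25450654.0805
Step 2: v = sqrt(25450654.0805) = 5044.9 m/s

5044.9


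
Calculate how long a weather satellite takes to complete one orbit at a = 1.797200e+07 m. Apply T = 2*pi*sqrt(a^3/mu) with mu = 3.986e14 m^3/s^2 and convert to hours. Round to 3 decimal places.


Step 1: a^3 / mu = 5.804826e+21 / 3.986e14 = 1.456304e+07
Step 2: sqrt(1.456304e+07) = 3816.1547 s
Step 3: T = 2*pi * 3816.1547 = 23977.61 s
Step 4: T in hours = 23977.61 / 3600 = 6.660 hours

6.660


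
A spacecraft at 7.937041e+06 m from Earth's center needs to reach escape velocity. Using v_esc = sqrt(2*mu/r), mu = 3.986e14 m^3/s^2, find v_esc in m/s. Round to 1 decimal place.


Step 1: 2*mu/r = 2 * 3.986e14 / 7.937041e+06 = 100440453.8165
Step 2: v_esc = sqrt(100440453.8165) = 10022.0 m/s

10022.0


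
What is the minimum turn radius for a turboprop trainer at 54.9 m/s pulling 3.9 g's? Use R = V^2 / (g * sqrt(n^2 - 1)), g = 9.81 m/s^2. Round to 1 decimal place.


Step 1: V^2 = 54.9^2 = 3014.01
Step 2: n^2 - 1 = 3.9^2 - 1 = 14.21
Step 3: sqrt(14.21) = 3.769615
Step 4: R = 3014.01 / (9.81 * 3.769615) = 81.5 m

81.5


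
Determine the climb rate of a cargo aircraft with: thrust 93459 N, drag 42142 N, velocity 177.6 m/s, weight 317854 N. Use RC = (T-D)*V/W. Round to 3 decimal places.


Step 1: Excess thrust = T - D = 93459 - 42142 = 51317 N
Step 2: Excess power = 51317 * 177.6 = 9113899.2 W
Step 3: RC = 9113899.2 / 317854 = 28.673 m/s

28.673


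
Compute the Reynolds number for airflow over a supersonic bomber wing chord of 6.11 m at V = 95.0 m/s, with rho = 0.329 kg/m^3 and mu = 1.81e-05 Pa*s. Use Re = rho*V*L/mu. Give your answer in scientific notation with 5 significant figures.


Step 1: Numerator = rho * V * L = 0.329 * 95.0 * 6.11 = 190.96805
Step 2: Re = 190.96805 / 1.81e-05
Step 3: Re = 1.0551e+07

1.0551e+07


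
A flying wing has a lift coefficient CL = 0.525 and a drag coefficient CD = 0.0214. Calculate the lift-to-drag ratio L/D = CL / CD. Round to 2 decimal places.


Step 1: L/D = CL / CD = 0.525 / 0.0214
Step 2: L/D = 24.53

24.53


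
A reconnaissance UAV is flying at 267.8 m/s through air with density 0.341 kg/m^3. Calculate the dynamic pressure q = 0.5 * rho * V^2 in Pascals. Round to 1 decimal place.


Step 1: V^2 = 267.8^2 = 71716.84
Step 2: q = 0.5 * 0.341 * 71716.84
Step 3: q = 12227.7 Pa

12227.7


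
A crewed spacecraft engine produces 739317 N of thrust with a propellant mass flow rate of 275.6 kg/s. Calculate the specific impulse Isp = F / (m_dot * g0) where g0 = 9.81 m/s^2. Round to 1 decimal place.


Step 1: m_dot * g0 = 275.6 * 9.81 = 2703.64
Step 2: Isp = 739317 / 2703.64 = 273.5 s

273.5


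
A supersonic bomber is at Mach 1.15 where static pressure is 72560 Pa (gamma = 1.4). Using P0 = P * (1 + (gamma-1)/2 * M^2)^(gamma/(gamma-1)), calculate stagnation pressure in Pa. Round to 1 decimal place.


Step 1: (gamma-1)/2 * M^2 = 0.2 * 1.3225 = 0.2645
Step 2: 1 + 0.2645 = 1.2645
Step 3: Exponent gamma/(gamma-1) = 3.5
Step 4: P0 = 72560 * 1.2645^3.5 = 164973.1 Pa

164973.1


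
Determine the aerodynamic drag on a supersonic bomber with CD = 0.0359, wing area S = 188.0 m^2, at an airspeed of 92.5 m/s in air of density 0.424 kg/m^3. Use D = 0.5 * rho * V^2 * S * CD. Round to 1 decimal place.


Step 1: Dynamic pressure q = 0.5 * 0.424 * 92.5^2 = 1813.925 Pa
Step 2: Drag D = q * S * CD = 1813.925 * 188.0 * 0.0359
Step 3: D = 12242.5 N

12242.5


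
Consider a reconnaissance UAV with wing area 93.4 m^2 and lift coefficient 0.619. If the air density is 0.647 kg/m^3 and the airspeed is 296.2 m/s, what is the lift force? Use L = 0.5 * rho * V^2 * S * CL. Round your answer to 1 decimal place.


Step 1: Calculate dynamic pressure q = 0.5 * 0.647 * 296.2^2 = 0.5 * 0.647 * 87734.44 = 28382.0913 Pa
Step 2: Multiply by wing area and lift coefficient: L = 28382.0913 * 93.4 * 0.619
Step 3: L = 2650887.3312 * 0.619 = 1640899.3 N

1640899.3


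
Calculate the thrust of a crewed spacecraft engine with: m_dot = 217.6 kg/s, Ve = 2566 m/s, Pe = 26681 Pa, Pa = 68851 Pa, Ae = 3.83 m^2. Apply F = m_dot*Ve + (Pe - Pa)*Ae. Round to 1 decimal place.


Step 1: Momentum thrust = m_dot * Ve = 217.6 * 2566 = 558361.6 N
Step 2: Pressure thrust = (Pe - Pa) * Ae = (26681 - 68851) * 3.83 = -161511.10 N
Step 3: Total thrust F = 558361.6 + -161511.10 = 396850.5 N

396850.5


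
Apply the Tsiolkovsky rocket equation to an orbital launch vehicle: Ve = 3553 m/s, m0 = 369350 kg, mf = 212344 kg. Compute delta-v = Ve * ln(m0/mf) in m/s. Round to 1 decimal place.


Step 1: Mass ratio m0/mf = 369350 / 212344 = 1.739395
Step 2: ln(1.739395) = 0.553537
Step 3: delta-v = 3553 * 0.553537 = 1966.7 m/s

1966.7


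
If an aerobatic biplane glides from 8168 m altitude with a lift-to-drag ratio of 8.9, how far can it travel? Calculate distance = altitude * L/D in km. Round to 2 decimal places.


Step 1: Glide distance = altitude * L/D = 8168 * 8.9 = 72695.2 m
Step 2: Convert to km: 72695.2 / 1000 = 72.70 km

72.70


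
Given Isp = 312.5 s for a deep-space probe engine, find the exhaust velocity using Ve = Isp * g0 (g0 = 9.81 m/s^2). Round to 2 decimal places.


Step 1: Ve = Isp * g0 = 312.5 * 9.81
Step 2: Ve = 3065.63 m/s

3065.63


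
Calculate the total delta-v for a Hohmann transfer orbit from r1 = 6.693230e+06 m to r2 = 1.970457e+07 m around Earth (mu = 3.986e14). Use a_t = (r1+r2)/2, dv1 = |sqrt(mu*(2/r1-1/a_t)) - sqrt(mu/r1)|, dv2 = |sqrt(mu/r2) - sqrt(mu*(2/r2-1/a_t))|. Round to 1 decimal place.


Step 1: Transfer semi-major axis a_t = (6.693230e+06 + 1.970457e+07) / 2 = 1.319890e+07 m
Step 2: v1 (circular at r1) = sqrt(mu/r1) = 7717.04 m/s
Step 3: v_t1 = sqrt(mu*(2/r1 - 1/a_t)) = 9428.99 m/s
Step 4: dv1 = |9428.99 - 7717.04| = 1711.95 m/s
Step 5: v2 (circular at r2) = 4497.64 m/s, v_t2 = 3202.83 m/s
Step 6: dv2 = |4497.64 - 3202.83| = 1294.81 m/s
Step 7: Total delta-v = 1711.95 + 1294.81 = 3006.8 m/s

3006.8


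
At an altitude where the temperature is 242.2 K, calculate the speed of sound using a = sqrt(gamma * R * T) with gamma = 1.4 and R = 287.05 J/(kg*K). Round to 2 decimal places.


Step 1: gamma * R * T = 1.4 * 287.05 * 242.2 = 97332.914
Step 2: a = sqrt(97332.914) = 311.98 m/s

311.98


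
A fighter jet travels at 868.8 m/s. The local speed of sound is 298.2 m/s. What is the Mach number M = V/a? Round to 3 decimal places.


Step 1: M = V / a = 868.8 / 298.2
Step 2: M = 2.913

2.913


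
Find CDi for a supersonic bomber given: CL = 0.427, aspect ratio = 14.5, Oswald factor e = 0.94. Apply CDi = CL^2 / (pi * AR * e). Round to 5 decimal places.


Step 1: CL^2 = 0.427^2 = 0.182329
Step 2: pi * AR * e = 3.14159 * 14.5 * 0.94 = 42.819908
Step 3: CDi = 0.182329 / 42.819908 = 0.00426

0.00426


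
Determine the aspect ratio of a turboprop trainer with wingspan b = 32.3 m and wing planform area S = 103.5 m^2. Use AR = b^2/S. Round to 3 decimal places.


Step 1: b^2 = 32.3^2 = 1043.29
Step 2: AR = 1043.29 / 103.5 = 10.080

10.080


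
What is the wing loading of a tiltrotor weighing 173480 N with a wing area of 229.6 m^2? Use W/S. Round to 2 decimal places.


Step 1: Wing loading = W / S = 173480 / 229.6
Step 2: Wing loading = 755.57 N/m^2

755.57


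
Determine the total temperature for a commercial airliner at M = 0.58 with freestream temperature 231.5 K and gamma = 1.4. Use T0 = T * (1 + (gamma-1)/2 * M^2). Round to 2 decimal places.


Step 1: (gamma-1)/2 = 0.2
Step 2: M^2 = 0.3364
Step 3: 1 + 0.2 * 0.3364 = 1.06728
Step 4: T0 = 231.5 * 1.06728 = 247.08 K

247.08


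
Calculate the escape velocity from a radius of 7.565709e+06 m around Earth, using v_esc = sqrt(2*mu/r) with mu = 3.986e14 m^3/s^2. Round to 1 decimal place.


Step 1: 2*mu/r = 2 * 3.986e14 / 7.565709e+06 = 105370164.2503
Step 2: v_esc = sqrt(105370164.2503) = 10265.0 m/s

10265.0


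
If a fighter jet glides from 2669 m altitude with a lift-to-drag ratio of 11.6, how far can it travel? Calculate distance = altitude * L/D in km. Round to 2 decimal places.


Step 1: Glide distance = altitude * L/D = 2669 * 11.6 = 30960.4 m
Step 2: Convert to km: 30960.4 / 1000 = 30.96 km

30.96


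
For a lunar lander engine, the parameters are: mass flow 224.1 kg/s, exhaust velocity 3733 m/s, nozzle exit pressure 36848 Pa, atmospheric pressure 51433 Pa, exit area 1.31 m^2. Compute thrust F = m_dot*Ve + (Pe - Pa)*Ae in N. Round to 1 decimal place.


Step 1: Momentum thrust = m_dot * Ve = 224.1 * 3733 = 836565.3 N
Step 2: Pressure thrust = (Pe - Pa) * Ae = (36848 - 51433) * 1.31 = -19106.35 N
Step 3: Total thrust F = 836565.3 + -19106.35 = 817459.0 N

817459.0


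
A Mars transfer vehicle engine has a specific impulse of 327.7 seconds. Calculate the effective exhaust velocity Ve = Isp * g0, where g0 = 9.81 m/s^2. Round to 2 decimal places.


Step 1: Ve = Isp * g0 = 327.7 * 9.81
Step 2: Ve = 3214.74 m/s

3214.74


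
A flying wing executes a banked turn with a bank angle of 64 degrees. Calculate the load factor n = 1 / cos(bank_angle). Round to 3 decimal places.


Step 1: Convert 64 degrees to radians = 1.117011
Step 2: cos(64 deg) = 0.438371
Step 3: n = 1 / 0.438371 = 2.281

2.281


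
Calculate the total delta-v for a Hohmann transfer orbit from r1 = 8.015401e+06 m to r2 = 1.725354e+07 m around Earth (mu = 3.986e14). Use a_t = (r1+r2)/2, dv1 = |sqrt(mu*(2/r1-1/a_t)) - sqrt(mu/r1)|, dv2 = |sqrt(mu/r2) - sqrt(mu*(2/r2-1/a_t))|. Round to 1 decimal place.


Step 1: Transfer semi-major axis a_t = (8.015401e+06 + 1.725354e+07) / 2 = 1.263447e+07 m
Step 2: v1 (circular at r1) = sqrt(mu/r1) = 7051.9 m/s
Step 3: v_t1 = sqrt(mu*(2/r1 - 1/a_t)) = 8240.75 m/s
Step 4: dv1 = |8240.75 - 7051.9| = 1188.85 m/s
Step 5: v2 (circular at r2) = 4806.51 m/s, v_t2 = 3828.37 m/s
Step 6: dv2 = |4806.51 - 3828.37| = 978.14 m/s
Step 7: Total delta-v = 1188.85 + 978.14 = 2167.0 m/s

2167.0


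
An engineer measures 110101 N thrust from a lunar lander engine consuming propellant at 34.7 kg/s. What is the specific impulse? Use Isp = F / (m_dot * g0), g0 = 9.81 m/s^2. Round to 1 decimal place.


Step 1: m_dot * g0 = 34.7 * 9.81 = 340.41
Step 2: Isp = 110101 / 340.41 = 323.4 s

323.4


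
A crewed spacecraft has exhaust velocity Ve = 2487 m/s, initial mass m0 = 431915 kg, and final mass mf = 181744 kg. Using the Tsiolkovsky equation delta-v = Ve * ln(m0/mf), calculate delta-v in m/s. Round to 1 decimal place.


Step 1: Mass ratio m0/mf = 431915 / 181744 = 2.376502
Step 2: ln(2.376502) = 0.86563
Step 3: delta-v = 2487 * 0.86563 = 2152.8 m/s

2152.8


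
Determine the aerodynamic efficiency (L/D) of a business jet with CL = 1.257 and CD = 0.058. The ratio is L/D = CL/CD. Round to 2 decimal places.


Step 1: L/D = CL / CD = 1.257 / 0.058
Step 2: L/D = 21.67

21.67


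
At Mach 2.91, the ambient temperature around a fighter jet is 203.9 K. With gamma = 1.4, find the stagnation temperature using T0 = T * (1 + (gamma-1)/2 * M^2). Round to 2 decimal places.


Step 1: (gamma-1)/2 = 0.2
Step 2: M^2 = 8.4681
Step 3: 1 + 0.2 * 8.4681 = 2.69362
Step 4: T0 = 203.9 * 2.69362 = 549.23 K

549.23


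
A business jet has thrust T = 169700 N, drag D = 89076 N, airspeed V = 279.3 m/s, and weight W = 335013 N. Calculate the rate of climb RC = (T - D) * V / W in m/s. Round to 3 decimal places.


Step 1: Excess thrust = T - D = 169700 - 89076 = 80624 N
Step 2: Excess power = 80624 * 279.3 = 22518283.2 W
Step 3: RC = 22518283.2 / 335013 = 67.216 m/s

67.216


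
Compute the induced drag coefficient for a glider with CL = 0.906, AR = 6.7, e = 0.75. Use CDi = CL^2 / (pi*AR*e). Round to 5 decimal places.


Step 1: CL^2 = 0.906^2 = 0.820836
Step 2: pi * AR * e = 3.14159 * 6.7 * 0.75 = 15.786503
Step 3: CDi = 0.820836 / 15.786503 = 0.05200

0.05200


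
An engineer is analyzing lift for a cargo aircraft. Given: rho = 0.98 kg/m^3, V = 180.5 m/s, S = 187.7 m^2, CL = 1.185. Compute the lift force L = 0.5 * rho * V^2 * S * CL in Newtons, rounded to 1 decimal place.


Step 1: Calculate dynamic pressure q = 0.5 * 0.98 * 180.5^2 = 0.5 * 0.98 * 32580.25 = 15964.3225 Pa
Step 2: Multiply by wing area and lift coefficient: L = 15964.3225 * 187.7 * 1.185
Step 3: L = 2996503.3332 * 1.185 = 3550856.4 N

3550856.4


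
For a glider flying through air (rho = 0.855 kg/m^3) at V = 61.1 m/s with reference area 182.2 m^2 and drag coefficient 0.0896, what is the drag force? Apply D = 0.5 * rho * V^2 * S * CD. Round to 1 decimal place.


Step 1: Dynamic pressure q = 0.5 * 0.855 * 61.1^2 = 1595.9473 Pa
Step 2: Drag D = q * S * CD = 1595.9473 * 182.2 * 0.0896
Step 3: D = 26054.0 N

26054.0


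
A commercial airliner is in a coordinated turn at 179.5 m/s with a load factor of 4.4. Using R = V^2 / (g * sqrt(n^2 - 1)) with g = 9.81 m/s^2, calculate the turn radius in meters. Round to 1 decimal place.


Step 1: V^2 = 179.5^2 = 32220.25
Step 2: n^2 - 1 = 4.4^2 - 1 = 18.36
Step 3: sqrt(18.36) = 4.284857
Step 4: R = 32220.25 / (9.81 * 4.284857) = 766.5 m

766.5


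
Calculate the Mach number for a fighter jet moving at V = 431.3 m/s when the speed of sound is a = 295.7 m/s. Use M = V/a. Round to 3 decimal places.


Step 1: M = V / a = 431.3 / 295.7
Step 2: M = 1.459

1.459


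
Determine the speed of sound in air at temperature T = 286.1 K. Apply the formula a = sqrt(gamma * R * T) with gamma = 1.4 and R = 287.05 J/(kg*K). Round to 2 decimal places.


Step 1: gamma * R * T = 1.4 * 287.05 * 286.1 = 114975.007
Step 2: a = sqrt(114975.007) = 339.08 m/s

339.08


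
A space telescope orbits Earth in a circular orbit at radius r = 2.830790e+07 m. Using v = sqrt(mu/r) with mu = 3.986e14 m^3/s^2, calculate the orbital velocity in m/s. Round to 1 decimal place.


Step 1: mu / r = 3.986e14 / 2.830790e+07 = 14080874.9501
Step 2: v = sqrt(14080874.9501) = 3752.4 m/s

3752.4


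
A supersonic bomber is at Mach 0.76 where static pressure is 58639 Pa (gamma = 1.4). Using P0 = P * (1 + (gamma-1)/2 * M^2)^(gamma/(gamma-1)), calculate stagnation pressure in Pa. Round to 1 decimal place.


Step 1: (gamma-1)/2 * M^2 = 0.2 * 0.5776 = 0.11552
Step 2: 1 + 0.11552 = 1.11552
Step 3: Exponent gamma/(gamma-1) = 3.5
Step 4: P0 = 58639 * 1.11552^3.5 = 85972.1 Pa

85972.1


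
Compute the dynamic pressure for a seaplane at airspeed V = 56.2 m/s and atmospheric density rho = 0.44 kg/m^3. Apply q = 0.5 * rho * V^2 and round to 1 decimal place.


Step 1: V^2 = 56.2^2 = 3158.44
Step 2: q = 0.5 * 0.44 * 3158.44
Step 3: q = 694.9 Pa

694.9


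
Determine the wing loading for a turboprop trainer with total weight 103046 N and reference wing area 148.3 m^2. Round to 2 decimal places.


Step 1: Wing loading = W / S = 103046 / 148.3
Step 2: Wing loading = 694.85 N/m^2

694.85


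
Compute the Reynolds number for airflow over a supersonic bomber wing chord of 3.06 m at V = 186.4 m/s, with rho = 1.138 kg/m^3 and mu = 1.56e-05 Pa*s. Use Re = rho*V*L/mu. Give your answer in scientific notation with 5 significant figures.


Step 1: Numerator = rho * V * L = 1.138 * 186.4 * 3.06 = 649.096992
Step 2: Re = 649.096992 / 1.56e-05
Step 3: Re = 4.1609e+07

4.1609e+07


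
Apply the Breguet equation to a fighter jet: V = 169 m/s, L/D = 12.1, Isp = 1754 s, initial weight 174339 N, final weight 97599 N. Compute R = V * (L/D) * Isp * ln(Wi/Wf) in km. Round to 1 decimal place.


Step 1: Coefficient = V * (L/D) * Isp = 169 * 12.1 * 1754 = 3586754.6 m
Step 2: Wi/Wf = 174339 / 97599 = 1.786279
Step 3: ln(1.786279) = 0.580134
Step 4: R = 3586754.6 * 0.580134 = 2080799.8 m = 2080.8 km

2080.8


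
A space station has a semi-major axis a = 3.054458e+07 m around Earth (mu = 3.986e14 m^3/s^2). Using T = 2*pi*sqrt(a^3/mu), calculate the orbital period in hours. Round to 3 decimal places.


Step 1: a^3 / mu = 2.849722e+22 / 3.986e14 = 7.149327e+07
Step 2: sqrt(7.149327e+07) = 8455.3695 s
Step 3: T = 2*pi * 8455.3695 = 53126.65 s
Step 4: T in hours = 53126.65 / 3600 = 14.757 hours

14.757


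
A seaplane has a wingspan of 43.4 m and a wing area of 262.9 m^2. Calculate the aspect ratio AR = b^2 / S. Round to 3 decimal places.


Step 1: b^2 = 43.4^2 = 1883.56
Step 2: AR = 1883.56 / 262.9 = 7.165

7.165
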